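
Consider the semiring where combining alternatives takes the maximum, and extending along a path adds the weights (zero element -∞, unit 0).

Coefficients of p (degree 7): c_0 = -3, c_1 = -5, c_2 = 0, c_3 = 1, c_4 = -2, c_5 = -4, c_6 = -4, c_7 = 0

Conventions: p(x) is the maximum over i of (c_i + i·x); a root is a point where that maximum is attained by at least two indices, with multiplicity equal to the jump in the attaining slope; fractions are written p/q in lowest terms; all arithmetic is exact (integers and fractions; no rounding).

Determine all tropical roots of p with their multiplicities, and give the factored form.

hull edge (i=0, c=-3) to (i=2, c=0): slope 3/2, span 2
hull edge (i=2, c=0) to (i=3, c=1): slope 1, span 1
hull edge (i=3, c=1) to (i=7, c=0): slope -1/4, span 4
Factored form: p(x) = 0 ⊗ (x ⊕ (-3/2)) ⊗ (x ⊕ (-3/2)) ⊗ (x ⊕ (-1)) ⊗ (x ⊕ 1/4) ⊗ (x ⊕ 1/4) ⊗ (x ⊕ 1/4) ⊗ (x ⊕ 1/4)
Answer: roots = -3/2 (mult 2), -1 (mult 1), 1/4 (mult 4)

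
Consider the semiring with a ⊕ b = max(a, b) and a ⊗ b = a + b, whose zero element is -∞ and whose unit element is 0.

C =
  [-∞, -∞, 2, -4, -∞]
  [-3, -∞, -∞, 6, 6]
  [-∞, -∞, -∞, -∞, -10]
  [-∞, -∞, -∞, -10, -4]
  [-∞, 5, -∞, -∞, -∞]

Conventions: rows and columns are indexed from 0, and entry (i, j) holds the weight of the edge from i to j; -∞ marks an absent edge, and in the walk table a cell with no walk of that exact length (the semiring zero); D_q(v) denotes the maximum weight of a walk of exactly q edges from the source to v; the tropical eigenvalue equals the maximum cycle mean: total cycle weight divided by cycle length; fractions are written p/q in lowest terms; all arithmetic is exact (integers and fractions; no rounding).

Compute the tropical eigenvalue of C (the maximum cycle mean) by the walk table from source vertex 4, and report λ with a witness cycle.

q=0: [-∞, -∞, -∞, -∞, 0]
q=1: [-∞, 5, -∞, -∞, -∞]
q=2: [2, -∞, -∞, 11, 11]
q=3: [-∞, 16, 4, 1, 7]
q=4: [13, 12, -∞, 22, 22]
q=5: [9, 27, 15, 18, 18]
Optimal cycle mean attained by: cycle 1->4->1, total 6 + 5, length 2.
Answer: λ = 11/2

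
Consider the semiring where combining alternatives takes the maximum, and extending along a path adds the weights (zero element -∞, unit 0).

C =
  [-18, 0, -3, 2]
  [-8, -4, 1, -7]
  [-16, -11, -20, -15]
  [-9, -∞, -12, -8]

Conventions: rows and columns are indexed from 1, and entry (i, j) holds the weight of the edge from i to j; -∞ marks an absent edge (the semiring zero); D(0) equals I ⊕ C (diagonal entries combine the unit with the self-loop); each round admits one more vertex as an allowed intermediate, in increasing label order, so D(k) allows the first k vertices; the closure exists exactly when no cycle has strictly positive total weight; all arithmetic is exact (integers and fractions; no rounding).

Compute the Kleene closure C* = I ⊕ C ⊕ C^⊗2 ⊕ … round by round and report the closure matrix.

D(0):
  [0, 0, -3, 2]
  [-8, 0, 1, -7]
  [-16, -11, 0, -15]
  [-9, -∞, -12, 0]
D(1):
  [0, 0, -3, 2]
  [-8, 0, 1, -6]
  [-16, -11, 0, -14]
  [-9, -9, -12, 0]
D(2):
  [0, 0, 1, 2]
  [-8, 0, 1, -6]
  [-16, -11, 0, -14]
  [-9, -9, -8, 0]
D(3):
  [0, 0, 1, 2]
  [-8, 0, 1, -6]
  [-16, -11, 0, -14]
  [-9, -9, -8, 0]
D(4):
  [0, 0, 1, 2]
  [-8, 0, 1, -6]
  [-16, -11, 0, -14]
  [-9, -9, -8, 0]
Answer: C* = [[0, 0, 1, 2], [-8, 0, 1, -6], [-16, -11, 0, -14], [-9, -9, -8, 0]]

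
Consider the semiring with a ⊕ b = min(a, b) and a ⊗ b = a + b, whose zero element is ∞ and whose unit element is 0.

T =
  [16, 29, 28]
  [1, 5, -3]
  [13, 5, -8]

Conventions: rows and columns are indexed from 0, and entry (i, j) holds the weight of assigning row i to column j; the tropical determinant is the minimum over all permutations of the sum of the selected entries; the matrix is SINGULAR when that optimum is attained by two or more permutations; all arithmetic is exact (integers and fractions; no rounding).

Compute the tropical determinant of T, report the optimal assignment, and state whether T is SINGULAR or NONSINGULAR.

σ = (0, 1, 2): 16 + 5 + (-8) = 13
σ = (0, 2, 1): 16 + (-3) + 5 = 18
σ = (1, 0, 2): 29 + 1 + (-8) = 22
σ = (1, 2, 0): 29 + (-3) + 13 = 39
σ = (2, 0, 1): 28 + 1 + 5 = 34
σ = (2, 1, 0): 28 + 5 + 13 = 46
Optimal value attained by: σ = (0, 1, 2).
Answer: det⊕(T) = 13; verdict: NONSINGULAR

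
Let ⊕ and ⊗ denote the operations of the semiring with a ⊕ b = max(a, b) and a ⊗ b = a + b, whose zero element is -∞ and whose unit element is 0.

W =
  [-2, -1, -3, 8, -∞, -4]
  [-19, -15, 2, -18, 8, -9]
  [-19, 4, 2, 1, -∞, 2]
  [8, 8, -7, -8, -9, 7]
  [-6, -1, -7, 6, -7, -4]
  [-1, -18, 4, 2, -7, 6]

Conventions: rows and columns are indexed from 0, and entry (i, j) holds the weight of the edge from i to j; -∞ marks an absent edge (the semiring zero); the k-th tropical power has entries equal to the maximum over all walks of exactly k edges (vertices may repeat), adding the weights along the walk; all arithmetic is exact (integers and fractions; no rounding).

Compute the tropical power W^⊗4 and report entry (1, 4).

W^⊗2:
  [16, 16, 1, 6, 7, 15]
  [2, 7, 4, 14, 1, 4]
  [9, 9, 6, 4, 12, 8]
  [6, 7, 11, 16, 16, 13]
  [14, 14, 1, 2, 7, 13]
  [10, 10, 10, 8, -1, 12]
W^⊗3:
  [14, 15, 19, 24, 24, 21]
  [22, 22, 9, 10, 15, 21]
  [12, 12, 12, 18, 17, 14]
  [24, 24, 17, 22, 15, 23]
  [12, 13, 17, 22, 22, 19]
  [16, 16, 16, 18, 18, 18]
W^⊗4:
  [32, 32, 25, 30, 23, 31]
  [20, 21, 25, 30, 30, 27]
  [26, 26, 18, 23, 20, 25]
  [30, 30, 27, 32, 32, 29]
  [30, 30, 23, 28, 21, 29]
  [26, 26, 22, 24, 24, 25]
Key observation: the optimum is the walk 1->4->3->1->4, with weight 8 + 6 + 8 + 8 = 30.
Optimal value attained by: walk 1->4->3->1->4.
Answer: (W^⊗4)[1][4] = 30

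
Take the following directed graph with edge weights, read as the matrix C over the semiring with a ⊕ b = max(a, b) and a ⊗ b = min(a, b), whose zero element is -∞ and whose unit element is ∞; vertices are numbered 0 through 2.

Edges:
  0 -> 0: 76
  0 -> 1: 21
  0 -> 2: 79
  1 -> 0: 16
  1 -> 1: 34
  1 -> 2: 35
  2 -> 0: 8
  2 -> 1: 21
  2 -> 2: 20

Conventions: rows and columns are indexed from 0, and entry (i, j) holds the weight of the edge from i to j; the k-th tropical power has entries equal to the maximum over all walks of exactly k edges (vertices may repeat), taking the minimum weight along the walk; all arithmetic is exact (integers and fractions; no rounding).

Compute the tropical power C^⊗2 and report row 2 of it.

C^⊗2:
  [76, 21, 76]
  [16, 34, 34]
  [16, 21, 21]
Answer: row 2 of C^⊗2 = [16, 21, 21]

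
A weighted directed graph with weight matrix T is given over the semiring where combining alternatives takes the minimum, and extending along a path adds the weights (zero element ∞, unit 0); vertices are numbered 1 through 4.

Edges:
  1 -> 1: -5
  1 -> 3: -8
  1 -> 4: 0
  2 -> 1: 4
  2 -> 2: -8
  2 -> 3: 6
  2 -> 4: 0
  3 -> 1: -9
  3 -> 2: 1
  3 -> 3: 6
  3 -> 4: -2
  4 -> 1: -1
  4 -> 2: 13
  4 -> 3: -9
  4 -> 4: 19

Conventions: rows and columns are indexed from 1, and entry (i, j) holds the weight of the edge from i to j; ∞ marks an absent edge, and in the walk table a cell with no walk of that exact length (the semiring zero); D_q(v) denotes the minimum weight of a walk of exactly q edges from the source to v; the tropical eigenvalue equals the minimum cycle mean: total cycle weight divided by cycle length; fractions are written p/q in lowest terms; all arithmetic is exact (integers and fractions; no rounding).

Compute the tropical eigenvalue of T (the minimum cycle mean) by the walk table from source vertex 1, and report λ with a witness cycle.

q=0: [0, ∞, ∞, ∞]
q=1: [-5, ∞, -8, 0]
q=2: [-17, -7, -13, -10]
q=3: [-22, -15, -25, -17]
q=4: [-34, -24, -30, -27]
Optimal cycle mean attained by: cycle 1->3->1, total (-8) + (-9), length 2.
Answer: λ = -17/2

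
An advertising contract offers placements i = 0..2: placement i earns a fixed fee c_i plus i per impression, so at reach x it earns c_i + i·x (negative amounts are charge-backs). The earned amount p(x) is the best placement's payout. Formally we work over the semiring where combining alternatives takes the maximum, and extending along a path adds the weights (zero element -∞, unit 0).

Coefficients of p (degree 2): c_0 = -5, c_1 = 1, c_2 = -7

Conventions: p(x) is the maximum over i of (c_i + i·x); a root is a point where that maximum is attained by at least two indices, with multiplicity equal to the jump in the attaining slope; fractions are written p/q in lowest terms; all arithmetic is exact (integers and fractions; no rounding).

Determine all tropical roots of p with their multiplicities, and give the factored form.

hull edge (i=0, c=-5) to (i=1, c=1): slope 6, span 1
hull edge (i=1, c=1) to (i=2, c=-7): slope -8, span 1
Factored form: p(x) = -7 ⊗ (x ⊕ (-6)) ⊗ (x ⊕ 8)
Answer: roots = -6 (mult 1), 8 (mult 1)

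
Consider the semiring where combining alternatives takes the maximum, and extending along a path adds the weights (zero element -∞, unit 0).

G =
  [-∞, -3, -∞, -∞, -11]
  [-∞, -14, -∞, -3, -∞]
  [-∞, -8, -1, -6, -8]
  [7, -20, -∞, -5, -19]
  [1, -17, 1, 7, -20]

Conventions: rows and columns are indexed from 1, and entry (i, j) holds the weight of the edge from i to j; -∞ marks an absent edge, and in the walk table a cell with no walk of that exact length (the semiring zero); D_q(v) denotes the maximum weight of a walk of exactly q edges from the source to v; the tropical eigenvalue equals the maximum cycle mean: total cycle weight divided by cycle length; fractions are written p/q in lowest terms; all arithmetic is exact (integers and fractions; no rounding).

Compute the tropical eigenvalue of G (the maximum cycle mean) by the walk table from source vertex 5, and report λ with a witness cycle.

q=0: [-∞, -∞, -∞, -∞, 0]
q=1: [1, -17, 1, 7, -20]
q=2: [14, -2, 0, 2, -7]
q=3: [9, 11, -1, 0, 3]
q=4: [7, 6, 4, 10, -2]
q=5: [17, 4, 3, 5, -4]
Optimal cycle mean attained by: cycle 1->5->4->1, total (-11) + 7 + 7, length 3.
Answer: λ = 1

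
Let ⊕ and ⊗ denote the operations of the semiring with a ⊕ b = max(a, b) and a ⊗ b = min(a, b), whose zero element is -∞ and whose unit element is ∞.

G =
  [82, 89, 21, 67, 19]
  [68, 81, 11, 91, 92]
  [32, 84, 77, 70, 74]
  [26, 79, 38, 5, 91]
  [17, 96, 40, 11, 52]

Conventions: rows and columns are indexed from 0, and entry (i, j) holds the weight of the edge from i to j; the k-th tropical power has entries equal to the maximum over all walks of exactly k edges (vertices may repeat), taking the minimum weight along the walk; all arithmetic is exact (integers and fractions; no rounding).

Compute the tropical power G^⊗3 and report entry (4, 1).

G^⊗2:
  [82, 82, 38, 89, 89]
  [68, 92, 40, 81, 91]
  [68, 81, 77, 84, 84]
  [68, 91, 40, 79, 79]
  [68, 81, 40, 91, 92]
G^⊗3:
  [82, 89, 40, 82, 89]
  [68, 91, 40, 91, 92]
  [68, 84, 77, 81, 84]
  [68, 81, 40, 91, 91]
  [68, 92, 40, 81, 91]
Key observation: the optimum is the walk 4->1->4->1, with weight 96 min 92 min 96 = 92.
Optimal value attained by: walk 4->1->4->1.
Answer: (G^⊗3)[4][1] = 92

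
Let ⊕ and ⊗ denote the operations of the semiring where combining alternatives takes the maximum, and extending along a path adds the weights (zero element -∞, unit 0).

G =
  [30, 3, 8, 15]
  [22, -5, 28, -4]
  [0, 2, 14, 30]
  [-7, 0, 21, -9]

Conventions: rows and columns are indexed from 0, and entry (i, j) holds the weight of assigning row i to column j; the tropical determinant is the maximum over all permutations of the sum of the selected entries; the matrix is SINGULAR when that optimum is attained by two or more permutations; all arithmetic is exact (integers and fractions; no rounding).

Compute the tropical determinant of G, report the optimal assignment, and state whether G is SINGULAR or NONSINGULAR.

σ = (0, 1, 2, 3): 30 + (-5) + 14 + (-9) = 30
σ = (0, 1, 3, 2): 30 + (-5) + 30 + 21 = 76
σ = (0, 2, 1, 3): 30 + 28 + 2 + (-9) = 51
σ = (0, 2, 3, 1): 30 + 28 + 30 + 0 = 88
σ = (0, 3, 1, 2): 30 + (-4) + 2 + 21 = 49
σ = (0, 3, 2, 1): 30 + (-4) + 14 + 0 = 40
σ = (1, 0, 2, 3): 3 + 22 + 14 + (-9) = 30
σ = (1, 0, 3, 2): 3 + 22 + 30 + 21 = 76
σ = (1, 2, 0, 3): 3 + 28 + 0 + (-9) = 22
σ = (1, 2, 3, 0): 3 + 28 + 30 + (-7) = 54
σ = (1, 3, 0, 2): 3 + (-4) + 0 + 21 = 20
σ = (1, 3, 2, 0): 3 + (-4) + 14 + (-7) = 6
σ = (2, 0, 1, 3): 8 + 22 + 2 + (-9) = 23
σ = (2, 0, 3, 1): 8 + 22 + 30 + 0 = 60
σ = (2, 1, 0, 3): 8 + (-5) + 0 + (-9) = -6
σ = (2, 1, 3, 0): 8 + (-5) + 30 + (-7) = 26
σ = (2, 3, 0, 1): 8 + (-4) + 0 + 0 = 4
σ = (2, 3, 1, 0): 8 + (-4) + 2 + (-7) = -1
σ = (3, 0, 1, 2): 15 + 22 + 2 + 21 = 60
σ = (3, 0, 2, 1): 15 + 22 + 14 + 0 = 51
σ = (3, 1, 0, 2): 15 + (-5) + 0 + 21 = 31
σ = (3, 1, 2, 0): 15 + (-5) + 14 + (-7) = 17
σ = (3, 2, 0, 1): 15 + 28 + 0 + 0 = 43
σ = (3, 2, 1, 0): 15 + 28 + 2 + (-7) = 38
Optimal value attained by: σ = (0, 2, 3, 1).
Answer: det⊕(G) = 88; verdict: NONSINGULAR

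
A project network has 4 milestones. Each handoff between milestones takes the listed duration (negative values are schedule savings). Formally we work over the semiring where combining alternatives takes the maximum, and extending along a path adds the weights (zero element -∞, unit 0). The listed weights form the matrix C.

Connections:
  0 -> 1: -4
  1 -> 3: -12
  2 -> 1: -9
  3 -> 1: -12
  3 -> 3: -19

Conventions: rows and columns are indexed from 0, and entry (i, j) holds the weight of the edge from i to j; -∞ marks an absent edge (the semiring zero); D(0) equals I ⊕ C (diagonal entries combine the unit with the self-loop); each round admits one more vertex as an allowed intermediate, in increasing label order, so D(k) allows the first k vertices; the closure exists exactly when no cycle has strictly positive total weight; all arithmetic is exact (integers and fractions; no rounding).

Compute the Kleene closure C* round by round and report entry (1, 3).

D(0):
  [0, -4, -∞, -∞]
  [-∞, 0, -∞, -12]
  [-∞, -9, 0, -∞]
  [-∞, -12, -∞, 0]
D(1):
  [0, -4, -∞, -∞]
  [-∞, 0, -∞, -12]
  [-∞, -9, 0, -∞]
  [-∞, -12, -∞, 0]
D(2):
  [0, -4, -∞, -16]
  [-∞, 0, -∞, -12]
  [-∞, -9, 0, -21]
  [-∞, -12, -∞, 0]
D(3):
  [0, -4, -∞, -16]
  [-∞, 0, -∞, -12]
  [-∞, -9, 0, -21]
  [-∞, -12, -∞, 0]
D(4):
  [0, -4, -∞, -16]
  [-∞, 0, -∞, -12]
  [-∞, -9, 0, -21]
  [-∞, -12, -∞, 0]
Answer: C*[1][3] = -12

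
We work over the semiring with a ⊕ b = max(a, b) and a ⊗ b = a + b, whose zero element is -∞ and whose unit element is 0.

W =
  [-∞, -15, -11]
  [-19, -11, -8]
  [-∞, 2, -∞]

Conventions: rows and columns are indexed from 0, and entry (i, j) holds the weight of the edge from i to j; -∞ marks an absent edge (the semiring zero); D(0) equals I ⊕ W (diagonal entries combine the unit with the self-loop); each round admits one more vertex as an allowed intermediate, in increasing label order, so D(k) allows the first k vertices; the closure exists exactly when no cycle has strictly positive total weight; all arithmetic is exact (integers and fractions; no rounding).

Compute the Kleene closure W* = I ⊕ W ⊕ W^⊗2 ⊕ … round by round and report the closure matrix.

D(0):
  [0, -15, -11]
  [-19, 0, -8]
  [-∞, 2, 0]
D(1):
  [0, -15, -11]
  [-19, 0, -8]
  [-∞, 2, 0]
D(2):
  [0, -15, -11]
  [-19, 0, -8]
  [-17, 2, 0]
D(3):
  [0, -9, -11]
  [-19, 0, -8]
  [-17, 2, 0]
Answer: W* = [[0, -9, -11], [-19, 0, -8], [-17, 2, 0]]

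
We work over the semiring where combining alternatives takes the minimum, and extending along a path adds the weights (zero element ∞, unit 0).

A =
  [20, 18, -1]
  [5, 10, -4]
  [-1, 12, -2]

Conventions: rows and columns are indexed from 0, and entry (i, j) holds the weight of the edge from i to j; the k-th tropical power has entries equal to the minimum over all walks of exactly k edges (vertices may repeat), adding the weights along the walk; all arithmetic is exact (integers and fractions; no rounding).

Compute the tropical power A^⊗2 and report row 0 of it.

A^⊗2:
  [-2, 11, -3]
  [-5, 8, -6]
  [-3, 10, -4]
Answer: row 0 of A^⊗2 = [-2, 11, -3]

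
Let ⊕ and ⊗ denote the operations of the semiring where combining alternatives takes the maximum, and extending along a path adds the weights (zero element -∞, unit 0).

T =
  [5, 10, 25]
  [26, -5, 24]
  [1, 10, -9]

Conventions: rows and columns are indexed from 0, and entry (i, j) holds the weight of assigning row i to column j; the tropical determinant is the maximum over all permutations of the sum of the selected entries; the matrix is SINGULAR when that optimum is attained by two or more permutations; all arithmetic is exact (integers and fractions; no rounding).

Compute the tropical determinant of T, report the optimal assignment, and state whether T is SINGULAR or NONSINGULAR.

σ = (0, 1, 2): 5 + (-5) + (-9) = -9
σ = (0, 2, 1): 5 + 24 + 10 = 39
σ = (1, 0, 2): 10 + 26 + (-9) = 27
σ = (1, 2, 0): 10 + 24 + 1 = 35
σ = (2, 0, 1): 25 + 26 + 10 = 61
σ = (2, 1, 0): 25 + (-5) + 1 = 21
Optimal value attained by: σ = (2, 0, 1).
Answer: det⊕(T) = 61; verdict: NONSINGULAR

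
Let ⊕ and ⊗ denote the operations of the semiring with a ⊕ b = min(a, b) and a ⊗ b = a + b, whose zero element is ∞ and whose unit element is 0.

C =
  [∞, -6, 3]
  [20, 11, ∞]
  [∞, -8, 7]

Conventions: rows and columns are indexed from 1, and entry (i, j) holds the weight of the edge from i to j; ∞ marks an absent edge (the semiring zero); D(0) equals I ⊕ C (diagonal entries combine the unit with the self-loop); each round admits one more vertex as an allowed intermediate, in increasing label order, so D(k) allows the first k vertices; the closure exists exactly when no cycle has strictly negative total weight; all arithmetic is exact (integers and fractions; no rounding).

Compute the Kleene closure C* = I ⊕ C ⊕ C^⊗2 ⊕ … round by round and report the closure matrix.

D(0):
  [0, -6, 3]
  [20, 0, ∞]
  [∞, -8, 0]
D(1):
  [0, -6, 3]
  [20, 0, 23]
  [∞, -8, 0]
D(2):
  [0, -6, 3]
  [20, 0, 23]
  [12, -8, 0]
D(3):
  [0, -6, 3]
  [20, 0, 23]
  [12, -8, 0]
Answer: C* = [[0, -6, 3], [20, 0, 23], [12, -8, 0]]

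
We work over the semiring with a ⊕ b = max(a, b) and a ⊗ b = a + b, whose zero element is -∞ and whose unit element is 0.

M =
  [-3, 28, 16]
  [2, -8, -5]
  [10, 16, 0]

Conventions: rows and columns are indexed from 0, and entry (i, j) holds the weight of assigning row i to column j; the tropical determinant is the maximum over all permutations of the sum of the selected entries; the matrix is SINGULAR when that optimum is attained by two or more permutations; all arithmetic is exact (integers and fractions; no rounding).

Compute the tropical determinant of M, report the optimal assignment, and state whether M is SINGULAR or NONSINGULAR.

σ = (0, 1, 2): (-3) + (-8) + 0 = -11
σ = (0, 2, 1): (-3) + (-5) + 16 = 8
σ = (1, 0, 2): 28 + 2 + 0 = 30
σ = (1, 2, 0): 28 + (-5) + 10 = 33
σ = (2, 0, 1): 16 + 2 + 16 = 34
σ = (2, 1, 0): 16 + (-8) + 10 = 18
Optimal value attained by: σ = (2, 0, 1).
Answer: det⊕(M) = 34; verdict: NONSINGULAR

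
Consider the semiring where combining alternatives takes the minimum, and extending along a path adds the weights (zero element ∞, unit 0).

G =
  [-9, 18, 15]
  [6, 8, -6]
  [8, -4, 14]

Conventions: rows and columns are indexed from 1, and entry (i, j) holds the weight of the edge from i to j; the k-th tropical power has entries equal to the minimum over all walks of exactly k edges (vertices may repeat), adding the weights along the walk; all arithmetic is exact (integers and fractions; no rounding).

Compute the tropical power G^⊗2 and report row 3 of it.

G^⊗2:
  [-18, 9, 6]
  [-3, -10, 2]
  [-1, 4, -10]
Answer: row 3 of G^⊗2 = [-1, 4, -10]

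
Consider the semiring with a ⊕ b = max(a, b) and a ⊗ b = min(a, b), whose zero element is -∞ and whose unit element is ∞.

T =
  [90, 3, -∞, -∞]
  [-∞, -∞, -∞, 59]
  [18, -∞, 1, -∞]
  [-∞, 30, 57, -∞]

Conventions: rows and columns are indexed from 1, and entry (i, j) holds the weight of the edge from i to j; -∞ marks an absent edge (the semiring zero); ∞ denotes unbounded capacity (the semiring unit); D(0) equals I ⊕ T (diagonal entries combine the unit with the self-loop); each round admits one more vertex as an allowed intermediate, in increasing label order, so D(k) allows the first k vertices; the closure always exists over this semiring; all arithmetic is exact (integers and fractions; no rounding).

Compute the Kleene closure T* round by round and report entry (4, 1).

D(0):
  [∞, 3, -∞, -∞]
  [-∞, ∞, -∞, 59]
  [18, -∞, ∞, -∞]
  [-∞, 30, 57, ∞]
D(1):
  [∞, 3, -∞, -∞]
  [-∞, ∞, -∞, 59]
  [18, 3, ∞, -∞]
  [-∞, 30, 57, ∞]
D(2):
  [∞, 3, -∞, 3]
  [-∞, ∞, -∞, 59]
  [18, 3, ∞, 3]
  [-∞, 30, 57, ∞]
D(3):
  [∞, 3, -∞, 3]
  [-∞, ∞, -∞, 59]
  [18, 3, ∞, 3]
  [18, 30, 57, ∞]
D(4):
  [∞, 3, 3, 3]
  [18, ∞, 57, 59]
  [18, 3, ∞, 3]
  [18, 30, 57, ∞]
Answer: T*[4][1] = 18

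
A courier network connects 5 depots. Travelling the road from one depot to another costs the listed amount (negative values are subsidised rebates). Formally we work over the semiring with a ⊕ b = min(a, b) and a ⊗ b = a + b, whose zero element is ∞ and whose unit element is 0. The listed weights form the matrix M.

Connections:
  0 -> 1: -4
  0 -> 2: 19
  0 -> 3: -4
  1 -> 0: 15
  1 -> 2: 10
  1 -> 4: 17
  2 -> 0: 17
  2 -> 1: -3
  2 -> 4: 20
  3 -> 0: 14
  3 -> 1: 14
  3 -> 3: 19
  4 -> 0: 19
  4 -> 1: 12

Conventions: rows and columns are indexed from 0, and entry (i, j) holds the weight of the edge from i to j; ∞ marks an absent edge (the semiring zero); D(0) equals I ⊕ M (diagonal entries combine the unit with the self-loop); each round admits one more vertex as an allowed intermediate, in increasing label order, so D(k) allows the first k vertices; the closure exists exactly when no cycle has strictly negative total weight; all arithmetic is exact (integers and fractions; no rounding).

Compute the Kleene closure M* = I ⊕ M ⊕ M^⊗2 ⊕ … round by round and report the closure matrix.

D(0):
  [0, -4, 19, -4, ∞]
  [15, 0, 10, ∞, 17]
  [17, -3, 0, ∞, 20]
  [14, 14, ∞, 0, ∞]
  [19, 12, ∞, ∞, 0]
D(1):
  [0, -4, 19, -4, ∞]
  [15, 0, 10, 11, 17]
  [17, -3, 0, 13, 20]
  [14, 10, 33, 0, ∞]
  [19, 12, 38, 15, 0]
D(2):
  [0, -4, 6, -4, 13]
  [15, 0, 10, 11, 17]
  [12, -3, 0, 8, 14]
  [14, 10, 20, 0, 27]
  [19, 12, 22, 15, 0]
D(3):
  [0, -4, 6, -4, 13]
  [15, 0, 10, 11, 17]
  [12, -3, 0, 8, 14]
  [14, 10, 20, 0, 27]
  [19, 12, 22, 15, 0]
D(4):
  [0, -4, 6, -4, 13]
  [15, 0, 10, 11, 17]
  [12, -3, 0, 8, 14]
  [14, 10, 20, 0, 27]
  [19, 12, 22, 15, 0]
D(5):
  [0, -4, 6, -4, 13]
  [15, 0, 10, 11, 17]
  [12, -3, 0, 8, 14]
  [14, 10, 20, 0, 27]
  [19, 12, 22, 15, 0]
Answer: M* = [[0, -4, 6, -4, 13], [15, 0, 10, 11, 17], [12, -3, 0, 8, 14], [14, 10, 20, 0, 27], [19, 12, 22, 15, 0]]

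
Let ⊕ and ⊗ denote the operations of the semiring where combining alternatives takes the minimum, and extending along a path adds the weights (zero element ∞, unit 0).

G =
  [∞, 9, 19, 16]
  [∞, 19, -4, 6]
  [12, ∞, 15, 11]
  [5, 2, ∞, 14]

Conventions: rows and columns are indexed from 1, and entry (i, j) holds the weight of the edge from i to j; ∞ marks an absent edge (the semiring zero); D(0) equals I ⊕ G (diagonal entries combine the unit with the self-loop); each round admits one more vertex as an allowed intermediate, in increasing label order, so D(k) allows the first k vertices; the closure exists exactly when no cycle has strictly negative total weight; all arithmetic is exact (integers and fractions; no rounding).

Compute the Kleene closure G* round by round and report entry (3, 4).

D(0):
  [0, 9, 19, 16]
  [∞, 0, -4, 6]
  [12, ∞, 0, 11]
  [5, 2, ∞, 0]
D(1):
  [0, 9, 19, 16]
  [∞, 0, -4, 6]
  [12, 21, 0, 11]
  [5, 2, 24, 0]
D(2):
  [0, 9, 5, 15]
  [∞, 0, -4, 6]
  [12, 21, 0, 11]
  [5, 2, -2, 0]
D(3):
  [0, 9, 5, 15]
  [8, 0, -4, 6]
  [12, 21, 0, 11]
  [5, 2, -2, 0]
D(4):
  [0, 9, 5, 15]
  [8, 0, -4, 6]
  [12, 13, 0, 11]
  [5, 2, -2, 0]
Answer: G*[3][4] = 11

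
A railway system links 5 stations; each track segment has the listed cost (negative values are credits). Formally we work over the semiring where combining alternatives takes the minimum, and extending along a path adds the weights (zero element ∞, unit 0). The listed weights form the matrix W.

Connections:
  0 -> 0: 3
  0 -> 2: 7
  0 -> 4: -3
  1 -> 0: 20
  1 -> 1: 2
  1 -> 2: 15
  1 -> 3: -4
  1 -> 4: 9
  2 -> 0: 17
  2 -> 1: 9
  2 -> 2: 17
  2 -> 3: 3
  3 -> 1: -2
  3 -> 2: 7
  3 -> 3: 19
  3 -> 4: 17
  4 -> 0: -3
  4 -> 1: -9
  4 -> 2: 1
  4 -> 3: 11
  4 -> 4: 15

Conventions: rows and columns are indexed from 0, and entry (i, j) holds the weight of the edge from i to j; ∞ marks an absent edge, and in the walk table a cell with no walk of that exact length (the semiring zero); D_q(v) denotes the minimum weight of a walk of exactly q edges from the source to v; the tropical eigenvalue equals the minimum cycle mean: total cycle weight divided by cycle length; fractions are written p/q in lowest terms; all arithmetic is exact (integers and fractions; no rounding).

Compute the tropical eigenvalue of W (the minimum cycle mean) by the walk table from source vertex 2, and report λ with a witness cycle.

q=0: [∞, ∞, 0, ∞, ∞]
q=1: [17, 9, 17, 3, ∞]
q=2: [20, 1, 10, 5, 14]
q=3: [11, 3, 12, -3, 10]
q=4: [7, -5, 4, -1, 8]
q=5: [5, -3, 6, -9, 4]
Optimal cycle mean attained by: cycle 0->4->0, total (-3) + (-3), length 2.
Answer: λ = -3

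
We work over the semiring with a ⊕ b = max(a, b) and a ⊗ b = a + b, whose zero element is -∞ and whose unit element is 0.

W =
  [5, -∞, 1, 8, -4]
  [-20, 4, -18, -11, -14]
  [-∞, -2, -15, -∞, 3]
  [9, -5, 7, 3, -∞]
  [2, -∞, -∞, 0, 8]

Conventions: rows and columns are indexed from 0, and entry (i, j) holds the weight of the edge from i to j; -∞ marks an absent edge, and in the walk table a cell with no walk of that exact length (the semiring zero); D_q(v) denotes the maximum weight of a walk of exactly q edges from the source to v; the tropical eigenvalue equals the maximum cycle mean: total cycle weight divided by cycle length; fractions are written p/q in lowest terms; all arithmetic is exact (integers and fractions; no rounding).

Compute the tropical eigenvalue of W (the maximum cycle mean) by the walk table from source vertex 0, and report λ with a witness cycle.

q=0: [0, -∞, -∞, -∞, -∞]
q=1: [5, -∞, 1, 8, -4]
q=2: [17, 3, 15, 13, 4]
q=3: [22, 13, 20, 25, 18]
q=4: [34, 20, 32, 30, 26]
q=5: [39, 30, 37, 42, 35]
Optimal cycle mean attained by: cycle 0->3->0, total 8 + 9, length 2.
Answer: λ = 17/2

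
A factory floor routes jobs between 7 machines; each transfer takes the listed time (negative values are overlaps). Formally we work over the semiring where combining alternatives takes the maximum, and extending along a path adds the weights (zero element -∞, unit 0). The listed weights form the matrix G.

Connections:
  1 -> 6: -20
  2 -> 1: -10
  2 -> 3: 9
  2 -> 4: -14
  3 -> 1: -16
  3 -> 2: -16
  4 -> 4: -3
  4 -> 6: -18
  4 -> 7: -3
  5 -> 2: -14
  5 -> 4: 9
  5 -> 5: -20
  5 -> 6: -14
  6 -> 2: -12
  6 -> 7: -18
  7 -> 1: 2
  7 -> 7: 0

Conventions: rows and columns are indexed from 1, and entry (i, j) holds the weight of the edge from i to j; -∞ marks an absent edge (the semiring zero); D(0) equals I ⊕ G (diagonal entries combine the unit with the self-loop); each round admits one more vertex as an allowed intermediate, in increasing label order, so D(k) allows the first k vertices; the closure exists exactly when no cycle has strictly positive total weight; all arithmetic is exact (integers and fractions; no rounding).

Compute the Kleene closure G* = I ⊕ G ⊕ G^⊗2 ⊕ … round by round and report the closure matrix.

D(0):
  [0, -∞, -∞, -∞, -∞, -20, -∞]
  [-10, 0, 9, -14, -∞, -∞, -∞]
  [-16, -16, 0, -∞, -∞, -∞, -∞]
  [-∞, -∞, -∞, 0, -∞, -18, -3]
  [-∞, -14, -∞, 9, 0, -14, -∞]
  [-∞, -12, -∞, -∞, -∞, 0, -18]
  [2, -∞, -∞, -∞, -∞, -∞, 0]
D(1):
  [0, -∞, -∞, -∞, -∞, -20, -∞]
  [-10, 0, 9, -14, -∞, -30, -∞]
  [-16, -16, 0, -∞, -∞, -36, -∞]
  [-∞, -∞, -∞, 0, -∞, -18, -3]
  [-∞, -14, -∞, 9, 0, -14, -∞]
  [-∞, -12, -∞, -∞, -∞, 0, -18]
  [2, -∞, -∞, -∞, -∞, -18, 0]
D(2):
  [0, -∞, -∞, -∞, -∞, -20, -∞]
  [-10, 0, 9, -14, -∞, -30, -∞]
  [-16, -16, 0, -30, -∞, -36, -∞]
  [-∞, -∞, -∞, 0, -∞, -18, -3]
  [-24, -14, -5, 9, 0, -14, -∞]
  [-22, -12, -3, -26, -∞, 0, -18]
  [2, -∞, -∞, -∞, -∞, -18, 0]
D(3):
  [0, -∞, -∞, -∞, -∞, -20, -∞]
  [-7, 0, 9, -14, -∞, -27, -∞]
  [-16, -16, 0, -30, -∞, -36, -∞]
  [-∞, -∞, -∞, 0, -∞, -18, -3]
  [-21, -14, -5, 9, 0, -14, -∞]
  [-19, -12, -3, -26, -∞, 0, -18]
  [2, -∞, -∞, -∞, -∞, -18, 0]
D(4):
  [0, -∞, -∞, -∞, -∞, -20, -∞]
  [-7, 0, 9, -14, -∞, -27, -17]
  [-16, -16, 0, -30, -∞, -36, -33]
  [-∞, -∞, -∞, 0, -∞, -18, -3]
  [-21, -14, -5, 9, 0, -9, 6]
  [-19, -12, -3, -26, -∞, 0, -18]
  [2, -∞, -∞, -∞, -∞, -18, 0]
D(5):
  [0, -∞, -∞, -∞, -∞, -20, -∞]
  [-7, 0, 9, -14, -∞, -27, -17]
  [-16, -16, 0, -30, -∞, -36, -33]
  [-∞, -∞, -∞, 0, -∞, -18, -3]
  [-21, -14, -5, 9, 0, -9, 6]
  [-19, -12, -3, -26, -∞, 0, -18]
  [2, -∞, -∞, -∞, -∞, -18, 0]
D(6):
  [0, -32, -23, -46, -∞, -20, -38]
  [-7, 0, 9, -14, -∞, -27, -17]
  [-16, -16, 0, -30, -∞, -36, -33]
  [-37, -30, -21, 0, -∞, -18, -3]
  [-21, -14, -5, 9, 0, -9, 6]
  [-19, -12, -3, -26, -∞, 0, -18]
  [2, -30, -21, -44, -∞, -18, 0]
D(7):
  [0, -32, -23, -46, -∞, -20, -38]
  [-7, 0, 9, -14, -∞, -27, -17]
  [-16, -16, 0, -30, -∞, -36, -33]
  [-1, -30, -21, 0, -∞, -18, -3]
  [8, -14, -5, 9, 0, -9, 6]
  [-16, -12, -3, -26, -∞, 0, -18]
  [2, -30, -21, -44, -∞, -18, 0]
Answer: G* = [[0, -32, -23, -46, -∞, -20, -38], [-7, 0, 9, -14, -∞, -27, -17], [-16, -16, 0, -30, -∞, -36, -33], [-1, -30, -21, 0, -∞, -18, -3], [8, -14, -5, 9, 0, -9, 6], [-16, -12, -3, -26, -∞, 0, -18], [2, -30, -21, -44, -∞, -18, 0]]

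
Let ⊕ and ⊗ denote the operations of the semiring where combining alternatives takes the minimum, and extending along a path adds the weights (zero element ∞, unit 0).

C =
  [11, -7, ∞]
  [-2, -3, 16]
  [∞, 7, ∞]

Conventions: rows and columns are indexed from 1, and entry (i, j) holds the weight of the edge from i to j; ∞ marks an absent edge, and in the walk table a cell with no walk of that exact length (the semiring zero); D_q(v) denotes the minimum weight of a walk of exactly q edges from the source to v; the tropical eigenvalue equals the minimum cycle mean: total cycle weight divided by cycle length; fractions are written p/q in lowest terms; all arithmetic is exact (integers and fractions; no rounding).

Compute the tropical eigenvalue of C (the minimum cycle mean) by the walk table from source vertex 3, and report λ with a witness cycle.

q=0: [∞, ∞, 0]
q=1: [∞, 7, ∞]
q=2: [5, 4, 23]
q=3: [2, -2, 20]
Optimal cycle mean attained by: cycle 1->2->1, total (-7) + (-2), length 2.
Answer: λ = -9/2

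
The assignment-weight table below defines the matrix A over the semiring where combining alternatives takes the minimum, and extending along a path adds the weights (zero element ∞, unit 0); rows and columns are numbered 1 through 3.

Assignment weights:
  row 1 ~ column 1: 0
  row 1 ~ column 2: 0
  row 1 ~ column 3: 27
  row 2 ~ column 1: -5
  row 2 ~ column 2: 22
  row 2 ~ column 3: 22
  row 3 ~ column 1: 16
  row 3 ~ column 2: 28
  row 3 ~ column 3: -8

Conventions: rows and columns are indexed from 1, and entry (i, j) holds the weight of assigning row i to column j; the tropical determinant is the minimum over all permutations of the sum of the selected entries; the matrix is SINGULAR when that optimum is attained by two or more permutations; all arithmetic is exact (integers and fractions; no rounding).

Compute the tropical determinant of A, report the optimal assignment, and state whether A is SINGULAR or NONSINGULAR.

σ = (1, 2, 3): 0 + 22 + (-8) = 14
σ = (1, 3, 2): 0 + 22 + 28 = 50
σ = (2, 1, 3): 0 + (-5) + (-8) = -13
σ = (2, 3, 1): 0 + 22 + 16 = 38
σ = (3, 1, 2): 27 + (-5) + 28 = 50
σ = (3, 2, 1): 27 + 22 + 16 = 65
Optimal value attained by: σ = (2, 1, 3).
Answer: det⊕(A) = -13; verdict: NONSINGULAR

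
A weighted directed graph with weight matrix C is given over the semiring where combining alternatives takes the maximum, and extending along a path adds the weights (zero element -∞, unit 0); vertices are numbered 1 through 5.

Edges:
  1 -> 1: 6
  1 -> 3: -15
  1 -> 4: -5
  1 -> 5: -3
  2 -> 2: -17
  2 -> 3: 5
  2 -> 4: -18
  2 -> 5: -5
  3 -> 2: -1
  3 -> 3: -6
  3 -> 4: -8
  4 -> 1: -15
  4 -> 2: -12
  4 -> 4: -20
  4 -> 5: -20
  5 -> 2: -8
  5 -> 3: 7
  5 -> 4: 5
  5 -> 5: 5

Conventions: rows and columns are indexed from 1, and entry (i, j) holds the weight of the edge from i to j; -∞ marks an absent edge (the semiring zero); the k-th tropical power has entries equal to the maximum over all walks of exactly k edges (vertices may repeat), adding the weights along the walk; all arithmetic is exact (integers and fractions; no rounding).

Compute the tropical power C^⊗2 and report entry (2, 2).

C^⊗2:
  [12, -11, 4, 2, 3]
  [-33, 4, 2, 0, 0]
  [-23, -7, 4, -14, -6]
  [-9, -28, -7, -15, -15]
  [-10, 6, 12, 10, 10]
Key observation: the optimum is the walk 2->3->2, with weight 5 + (-1) = 4.
Optimal value attained by: walk 2->3->2.
Answer: (C^⊗2)[2][2] = 4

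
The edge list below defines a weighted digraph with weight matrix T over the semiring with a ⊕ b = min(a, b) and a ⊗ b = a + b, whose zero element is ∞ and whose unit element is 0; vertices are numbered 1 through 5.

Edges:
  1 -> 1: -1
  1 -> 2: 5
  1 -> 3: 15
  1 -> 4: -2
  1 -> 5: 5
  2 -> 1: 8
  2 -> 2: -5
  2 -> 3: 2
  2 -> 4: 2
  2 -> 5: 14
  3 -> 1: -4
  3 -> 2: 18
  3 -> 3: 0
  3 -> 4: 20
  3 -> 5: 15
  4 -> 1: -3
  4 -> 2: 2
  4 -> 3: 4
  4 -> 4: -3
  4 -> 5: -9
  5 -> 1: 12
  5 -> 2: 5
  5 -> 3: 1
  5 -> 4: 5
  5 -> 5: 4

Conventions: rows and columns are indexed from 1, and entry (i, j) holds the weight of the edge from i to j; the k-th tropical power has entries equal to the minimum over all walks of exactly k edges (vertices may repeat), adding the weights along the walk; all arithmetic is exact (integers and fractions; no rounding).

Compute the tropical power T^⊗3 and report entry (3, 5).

T^⊗2:
  [-5, 0, 2, -5, -11]
  [-2, -10, -3, -3, -7]
  [-5, 1, 0, -6, 1]
  [-6, -4, -8, -6, -12]
  [-3, 0, 1, 2, -4]
T^⊗3:
  [-8, -6, -10, -8, -14]
  [-7, -15, -8, -8, -12]
  [-9, -4, -2, -9, -15]
  [-12, -9, -11, -9, -15]
  [-4, -5, -3, -5, -7]
Key observation: the optimum is the walk 3->1->4->5, with weight (-4) + (-2) + (-9) = -15.
Optimal value attained by: walk 3->1->4->5.
Answer: (T^⊗3)[3][5] = -15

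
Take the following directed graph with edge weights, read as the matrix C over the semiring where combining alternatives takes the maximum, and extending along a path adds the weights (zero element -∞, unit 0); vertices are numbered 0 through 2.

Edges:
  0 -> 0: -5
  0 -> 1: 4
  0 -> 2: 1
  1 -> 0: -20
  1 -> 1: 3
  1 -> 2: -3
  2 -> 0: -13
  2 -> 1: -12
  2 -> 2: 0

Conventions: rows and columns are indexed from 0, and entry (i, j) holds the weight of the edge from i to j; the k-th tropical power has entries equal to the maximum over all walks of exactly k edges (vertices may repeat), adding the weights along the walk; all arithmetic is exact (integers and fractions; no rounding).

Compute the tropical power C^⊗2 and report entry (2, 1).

C^⊗2:
  [-10, 7, 1]
  [-16, 6, 0]
  [-13, -9, 0]
Key observation: the optimum is the walk 2->0->1, with weight (-13) + 4 = -9.
Optimal value attained by: walk 2->0->1.
Answer: (C^⊗2)[2][1] = -9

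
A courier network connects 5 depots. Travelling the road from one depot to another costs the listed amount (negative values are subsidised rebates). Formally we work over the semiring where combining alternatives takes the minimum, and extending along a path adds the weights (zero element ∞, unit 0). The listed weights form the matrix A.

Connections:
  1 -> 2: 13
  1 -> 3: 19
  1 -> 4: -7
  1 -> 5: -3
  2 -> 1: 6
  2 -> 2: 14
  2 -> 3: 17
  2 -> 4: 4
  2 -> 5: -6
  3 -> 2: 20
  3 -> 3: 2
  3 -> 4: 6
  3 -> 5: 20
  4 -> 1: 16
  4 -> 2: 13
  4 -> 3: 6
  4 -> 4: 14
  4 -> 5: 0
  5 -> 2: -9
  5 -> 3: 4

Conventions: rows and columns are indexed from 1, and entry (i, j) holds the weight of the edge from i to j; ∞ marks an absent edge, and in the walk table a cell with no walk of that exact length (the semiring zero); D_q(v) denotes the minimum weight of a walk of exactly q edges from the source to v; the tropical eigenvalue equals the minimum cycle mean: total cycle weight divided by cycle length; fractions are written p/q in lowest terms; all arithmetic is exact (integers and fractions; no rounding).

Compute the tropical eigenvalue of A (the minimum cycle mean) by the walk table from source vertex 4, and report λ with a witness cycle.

q=0: [∞, ∞, ∞, 0, ∞]
q=1: [16, 13, 6, 14, 0]
q=2: [19, -9, 4, 9, 7]
q=3: [-3, -2, 6, -5, -15]
q=4: [4, -24, -11, -10, -8]
q=5: [-18, -17, -9, -20, -30]
Optimal cycle mean attained by: cycle 2->5->2, total (-6) + (-9), length 2.
Answer: λ = -15/2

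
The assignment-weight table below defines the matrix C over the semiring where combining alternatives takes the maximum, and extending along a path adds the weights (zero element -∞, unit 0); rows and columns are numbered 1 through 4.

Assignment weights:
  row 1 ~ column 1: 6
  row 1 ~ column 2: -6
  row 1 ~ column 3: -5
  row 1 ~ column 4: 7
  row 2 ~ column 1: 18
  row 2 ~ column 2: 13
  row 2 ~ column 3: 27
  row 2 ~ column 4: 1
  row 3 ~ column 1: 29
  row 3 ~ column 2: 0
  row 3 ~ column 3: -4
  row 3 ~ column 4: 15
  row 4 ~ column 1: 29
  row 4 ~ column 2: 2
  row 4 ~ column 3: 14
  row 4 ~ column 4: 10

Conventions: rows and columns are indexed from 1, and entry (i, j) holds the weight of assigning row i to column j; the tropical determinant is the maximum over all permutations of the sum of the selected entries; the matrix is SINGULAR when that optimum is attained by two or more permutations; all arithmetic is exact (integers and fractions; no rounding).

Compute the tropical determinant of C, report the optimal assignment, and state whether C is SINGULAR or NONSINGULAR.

σ = (1, 2, 3, 4): 6 + 13 + (-4) + 10 = 25
σ = (1, 2, 4, 3): 6 + 13 + 15 + 14 = 48
σ = (1, 3, 2, 4): 6 + 27 + 0 + 10 = 43
σ = (1, 3, 4, 2): 6 + 27 + 15 + 2 = 50
σ = (1, 4, 2, 3): 6 + 1 + 0 + 14 = 21
σ = (1, 4, 3, 2): 6 + 1 + (-4) + 2 = 5
σ = (2, 1, 3, 4): (-6) + 18 + (-4) + 10 = 18
σ = (2, 1, 4, 3): (-6) + 18 + 15 + 14 = 41
σ = (2, 3, 1, 4): (-6) + 27 + 29 + 10 = 60
σ = (2, 3, 4, 1): (-6) + 27 + 15 + 29 = 65
σ = (2, 4, 1, 3): (-6) + 1 + 29 + 14 = 38
σ = (2, 4, 3, 1): (-6) + 1 + (-4) + 29 = 20
σ = (3, 1, 2, 4): (-5) + 18 + 0 + 10 = 23
σ = (3, 1, 4, 2): (-5) + 18 + 15 + 2 = 30
σ = (3, 2, 1, 4): (-5) + 13 + 29 + 10 = 47
σ = (3, 2, 4, 1): (-5) + 13 + 15 + 29 = 52
σ = (3, 4, 1, 2): (-5) + 1 + 29 + 2 = 27
σ = (3, 4, 2, 1): (-5) + 1 + 0 + 29 = 25
σ = (4, 1, 2, 3): 7 + 18 + 0 + 14 = 39
σ = (4, 1, 3, 2): 7 + 18 + (-4) + 2 = 23
σ = (4, 2, 1, 3): 7 + 13 + 29 + 14 = 63
σ = (4, 2, 3, 1): 7 + 13 + (-4) + 29 = 45
σ = (4, 3, 1, 2): 7 + 27 + 29 + 2 = 65
σ = (4, 3, 2, 1): 7 + 27 + 0 + 29 = 63
Optimal value attained by: σ = (2, 3, 4, 1).
Answer: det⊕(C) = 65; verdict: SINGULAR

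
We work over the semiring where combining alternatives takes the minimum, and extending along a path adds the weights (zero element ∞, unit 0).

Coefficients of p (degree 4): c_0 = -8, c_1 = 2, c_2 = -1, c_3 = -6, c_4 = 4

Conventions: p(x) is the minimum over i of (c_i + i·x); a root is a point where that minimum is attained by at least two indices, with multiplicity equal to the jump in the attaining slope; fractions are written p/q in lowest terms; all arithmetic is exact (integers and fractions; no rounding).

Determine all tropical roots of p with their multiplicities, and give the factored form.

hull edge (i=0, c=-8) to (i=3, c=-6): slope 2/3, span 3
hull edge (i=3, c=-6) to (i=4, c=4): slope 10, span 1
Factored form: p(x) = 4 ⊗ (x ⊕ (-10)) ⊗ (x ⊕ (-2/3)) ⊗ (x ⊕ (-2/3)) ⊗ (x ⊕ (-2/3))
Answer: roots = -10 (mult 1), -2/3 (mult 3)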